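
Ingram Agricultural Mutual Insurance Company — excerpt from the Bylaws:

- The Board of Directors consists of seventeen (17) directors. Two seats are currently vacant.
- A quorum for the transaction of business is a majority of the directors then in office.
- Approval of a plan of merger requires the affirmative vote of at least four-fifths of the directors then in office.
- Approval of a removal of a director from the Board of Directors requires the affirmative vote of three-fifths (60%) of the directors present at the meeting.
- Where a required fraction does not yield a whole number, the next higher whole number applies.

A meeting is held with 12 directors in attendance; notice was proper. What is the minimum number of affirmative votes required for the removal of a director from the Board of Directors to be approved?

The removal of a director from the Board of Directors requires three-fifths of the directors present (12).
3/5 of 12 = 7.20, rounded up to 8.

8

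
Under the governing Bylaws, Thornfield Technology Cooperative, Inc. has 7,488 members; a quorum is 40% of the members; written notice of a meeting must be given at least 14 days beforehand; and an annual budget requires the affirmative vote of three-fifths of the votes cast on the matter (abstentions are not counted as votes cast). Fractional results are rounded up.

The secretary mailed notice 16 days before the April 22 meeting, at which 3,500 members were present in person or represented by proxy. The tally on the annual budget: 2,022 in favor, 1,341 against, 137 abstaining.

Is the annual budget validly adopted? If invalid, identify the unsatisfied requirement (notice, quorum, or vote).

Notice: 16 days given; 14 required. Satisfied.
Quorum: 40% of 7,488 = 2,995.20, rounded up to 2,996; 3,500 present. Satisfied.
Vote: requires three-fifths of the votes cast (3,500 − 137 abstaining = 3,363); 3/5 of 3363 = 2017.80, rounded up to 2018, so 2,018 needed; 2,022 in favor. Satisfied.

Valid — all requirements satisfied.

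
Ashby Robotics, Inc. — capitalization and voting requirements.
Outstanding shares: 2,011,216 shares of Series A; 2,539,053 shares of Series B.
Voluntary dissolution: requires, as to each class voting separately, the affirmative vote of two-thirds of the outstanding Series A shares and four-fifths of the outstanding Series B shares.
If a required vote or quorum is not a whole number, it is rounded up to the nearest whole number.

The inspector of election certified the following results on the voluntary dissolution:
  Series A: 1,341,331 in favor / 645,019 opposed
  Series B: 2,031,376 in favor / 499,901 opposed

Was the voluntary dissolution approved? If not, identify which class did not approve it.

Series A: 2/3 of 2011216 = 1340810.67, rounded up to 1340811; 1,340,811 required, 1,341,331 in favor — approved.
Series B: 4/5 of 2539053 = 2031242.40, rounded up to 2031243; 2,031,243 required, 2,031,376 in favor — approved.

Approved — every class gave the required vote.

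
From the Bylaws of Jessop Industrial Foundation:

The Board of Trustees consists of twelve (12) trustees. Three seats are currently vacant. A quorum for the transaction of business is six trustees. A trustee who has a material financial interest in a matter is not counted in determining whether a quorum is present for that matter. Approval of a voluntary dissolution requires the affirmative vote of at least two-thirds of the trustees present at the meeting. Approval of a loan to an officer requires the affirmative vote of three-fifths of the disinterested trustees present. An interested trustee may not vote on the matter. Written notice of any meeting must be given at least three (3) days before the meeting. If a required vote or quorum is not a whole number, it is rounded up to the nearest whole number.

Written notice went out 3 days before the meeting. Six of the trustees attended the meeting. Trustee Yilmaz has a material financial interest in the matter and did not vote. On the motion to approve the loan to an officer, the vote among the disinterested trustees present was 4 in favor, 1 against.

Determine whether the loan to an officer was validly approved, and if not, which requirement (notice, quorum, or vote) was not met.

Invalid — quorum requirement not satisfied.

Notice: 3 days given; 3 required (3 ≥ 3). Satisfied.
Quorum: 6 present, but the 1 interested trustee does not count, leaving 5. Quorum is 6. Not satisfied.
Vote: the loan to an officer requires three-fifths of the disinterested trustees present (6 − 1 = 5). 3/5 of 5 = 3, so 3 affirmative votes are needed; 4 voted in favor. Satisfied. (Moot — without a quorum no business can be validly transacted.)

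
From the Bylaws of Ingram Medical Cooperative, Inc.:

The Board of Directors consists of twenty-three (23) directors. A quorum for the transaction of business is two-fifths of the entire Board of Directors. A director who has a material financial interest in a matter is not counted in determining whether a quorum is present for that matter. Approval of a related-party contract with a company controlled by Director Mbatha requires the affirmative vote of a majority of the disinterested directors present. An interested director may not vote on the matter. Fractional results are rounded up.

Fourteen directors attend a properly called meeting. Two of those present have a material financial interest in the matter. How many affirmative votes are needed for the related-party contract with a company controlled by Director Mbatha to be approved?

The related-party contract with a company controlled by Director Mbatha requires a majority of the disinterested directors present (14 − 2 = 12).
A majority of 12 is 7.

7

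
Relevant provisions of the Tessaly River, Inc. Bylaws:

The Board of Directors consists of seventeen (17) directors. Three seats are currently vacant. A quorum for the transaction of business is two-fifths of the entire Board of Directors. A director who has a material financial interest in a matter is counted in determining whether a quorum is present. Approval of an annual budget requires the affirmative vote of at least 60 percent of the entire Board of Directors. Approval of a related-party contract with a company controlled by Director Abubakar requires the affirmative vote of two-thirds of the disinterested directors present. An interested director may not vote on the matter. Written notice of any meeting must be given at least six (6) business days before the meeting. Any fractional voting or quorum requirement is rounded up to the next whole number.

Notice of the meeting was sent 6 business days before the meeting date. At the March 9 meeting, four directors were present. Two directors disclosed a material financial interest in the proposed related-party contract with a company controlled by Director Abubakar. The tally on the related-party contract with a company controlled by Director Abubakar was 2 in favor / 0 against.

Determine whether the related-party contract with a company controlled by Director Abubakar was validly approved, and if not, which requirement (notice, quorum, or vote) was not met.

Notice: 6 business days given; 6 required (6 ≥ 6). Satisfied.
Quorum: 4 present (interested directors count toward quorum); quorum is 7. Not satisfied.
Vote: the related-party contract with a company controlled by Director Abubakar requires two-thirds of the disinterested directors present (4 − 2 = 2). 2/3 of 2 = 1.33, rounded up to 2, so 2 affirmative votes are needed; 2 voted in favor. Satisfied. (Moot — without a quorum no business can be validly transacted.)

Invalid — quorum requirement not satisfied.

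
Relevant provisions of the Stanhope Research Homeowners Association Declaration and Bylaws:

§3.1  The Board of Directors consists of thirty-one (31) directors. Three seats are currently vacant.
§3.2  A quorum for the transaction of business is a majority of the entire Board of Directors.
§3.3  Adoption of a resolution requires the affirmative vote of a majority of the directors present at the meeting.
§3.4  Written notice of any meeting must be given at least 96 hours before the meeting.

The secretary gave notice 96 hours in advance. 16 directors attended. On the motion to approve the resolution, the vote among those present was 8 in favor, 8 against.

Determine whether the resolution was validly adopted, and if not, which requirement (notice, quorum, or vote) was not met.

Notice: 96 hours given; 96 required (96 ≥ 96). Satisfied.
Quorum: 16 present; quorum is 16. Satisfied.
Vote: the resolution requires a majority of the directors present (16). A majority of 16 is 9, so 9 affirmative votes are needed; 8 voted in favor. Not satisfied.

Invalid — vote requirement not satisfied.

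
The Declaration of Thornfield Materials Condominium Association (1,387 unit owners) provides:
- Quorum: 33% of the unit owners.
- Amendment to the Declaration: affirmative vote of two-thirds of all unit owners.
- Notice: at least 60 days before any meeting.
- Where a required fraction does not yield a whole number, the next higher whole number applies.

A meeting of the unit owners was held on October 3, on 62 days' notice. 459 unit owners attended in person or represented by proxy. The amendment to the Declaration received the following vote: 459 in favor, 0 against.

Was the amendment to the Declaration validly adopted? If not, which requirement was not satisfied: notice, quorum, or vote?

Notice: 62 days given; 60 required. Satisfied.
Quorum: 33% of 1,387 = 457.71, rounded up to 458; 459 present. Satisfied.
Vote: requires two-thirds of all unit owners (1,387); 2/3 of 1387 = 924.67, rounded up to 925, so 925 needed; 459 in favor. Not satisfied.

Invalid — vote requirement not satisfied.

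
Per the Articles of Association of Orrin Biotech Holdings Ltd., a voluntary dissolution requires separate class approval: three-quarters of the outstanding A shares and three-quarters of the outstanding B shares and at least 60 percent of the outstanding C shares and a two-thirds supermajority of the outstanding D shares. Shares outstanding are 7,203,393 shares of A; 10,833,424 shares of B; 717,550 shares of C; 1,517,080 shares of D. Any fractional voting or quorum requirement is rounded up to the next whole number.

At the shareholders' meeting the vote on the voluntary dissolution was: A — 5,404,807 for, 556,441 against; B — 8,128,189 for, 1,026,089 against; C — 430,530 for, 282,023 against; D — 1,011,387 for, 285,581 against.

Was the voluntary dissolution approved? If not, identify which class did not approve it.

Approved — every class gave the required vote.

A: 3/4 of 7203393 = 5402544.75, rounded up to 5402545; 5,402,545 required, 5,404,807 in favor — approved.
B: 3/4 of 10833424 = 8125068; 8,125,068 required, 8,128,189 in favor — approved.
C: 3/5 of 717550 = 430530; 430,530 required, 430,530 in favor — approved.
D: 2/3 of 1517080 = 1011386.67, rounded up to 1011387; 1,011,387 required, 1,011,387 in favor — approved.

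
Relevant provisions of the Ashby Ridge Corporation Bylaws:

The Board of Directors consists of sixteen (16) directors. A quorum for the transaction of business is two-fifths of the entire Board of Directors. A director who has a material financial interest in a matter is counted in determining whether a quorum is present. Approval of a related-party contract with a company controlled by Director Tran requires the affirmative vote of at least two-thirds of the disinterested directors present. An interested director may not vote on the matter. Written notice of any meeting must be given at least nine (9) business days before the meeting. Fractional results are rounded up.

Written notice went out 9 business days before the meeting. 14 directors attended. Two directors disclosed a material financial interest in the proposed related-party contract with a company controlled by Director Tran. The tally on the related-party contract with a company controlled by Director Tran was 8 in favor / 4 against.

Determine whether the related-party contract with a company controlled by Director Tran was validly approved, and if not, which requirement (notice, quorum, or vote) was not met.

Valid — all requirements satisfied.

Notice: 9 business days given; 9 required (9 ≥ 9). Satisfied.
Quorum: 14 present (interested directors count toward quorum); quorum is 7. Satisfied.
Vote: the related-party contract with a company controlled by Director Tran requires two-thirds of the disinterested directors present (14 − 2 = 12). 2/3 of 12 = 8, so 8 affirmative votes are needed; 8 voted in favor. Satisfied.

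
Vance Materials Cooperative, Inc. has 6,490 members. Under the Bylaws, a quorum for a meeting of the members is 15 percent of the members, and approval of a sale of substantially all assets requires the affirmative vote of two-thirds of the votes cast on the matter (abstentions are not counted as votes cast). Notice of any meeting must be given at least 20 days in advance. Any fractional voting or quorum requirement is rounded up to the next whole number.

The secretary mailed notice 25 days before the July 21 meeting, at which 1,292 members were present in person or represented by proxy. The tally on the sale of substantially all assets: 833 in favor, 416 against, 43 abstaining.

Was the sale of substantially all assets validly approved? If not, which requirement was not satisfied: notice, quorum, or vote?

Notice: 25 days given; 20 required. Satisfied.
Quorum: 15% of 6,490 = 973.50, rounded up to 974; 1,292 present. Satisfied.
Vote: requires two-thirds of the votes cast (1,292 − 43 abstaining = 1,249); 2/3 of 1249 = 832.67, rounded up to 833, so 833 needed; 833 in favor. Satisfied.

Valid — all requirements satisfied.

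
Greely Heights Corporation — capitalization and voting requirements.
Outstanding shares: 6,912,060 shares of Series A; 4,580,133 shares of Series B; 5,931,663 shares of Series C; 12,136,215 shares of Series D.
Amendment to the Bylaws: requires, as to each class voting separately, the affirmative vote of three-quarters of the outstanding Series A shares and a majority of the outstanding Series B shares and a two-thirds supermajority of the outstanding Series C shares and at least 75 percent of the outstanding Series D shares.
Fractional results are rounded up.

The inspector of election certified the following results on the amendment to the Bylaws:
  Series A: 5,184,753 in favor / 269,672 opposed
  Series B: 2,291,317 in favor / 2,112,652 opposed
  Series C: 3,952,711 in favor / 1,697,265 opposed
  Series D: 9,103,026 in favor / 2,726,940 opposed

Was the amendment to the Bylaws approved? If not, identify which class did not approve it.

Not approved — the Series C shares did not give the required vote.

Series A: 3/4 of 6912060 = 5184045; 5,184,045 required, 5,184,753 in favor — approved.
Series B: a majority of 4580133 is 2290067; 2,290,067 required, 2,291,317 in favor — approved.
Series C: 2/3 of 5931663 = 3954442; 3,954,442 required, 3,952,711 in favor — not approved.
Series D: 3/4 of 12136215 = 9102161.25, rounded up to 9102162; 9,102,162 required, 9,103,026 in favor — approved.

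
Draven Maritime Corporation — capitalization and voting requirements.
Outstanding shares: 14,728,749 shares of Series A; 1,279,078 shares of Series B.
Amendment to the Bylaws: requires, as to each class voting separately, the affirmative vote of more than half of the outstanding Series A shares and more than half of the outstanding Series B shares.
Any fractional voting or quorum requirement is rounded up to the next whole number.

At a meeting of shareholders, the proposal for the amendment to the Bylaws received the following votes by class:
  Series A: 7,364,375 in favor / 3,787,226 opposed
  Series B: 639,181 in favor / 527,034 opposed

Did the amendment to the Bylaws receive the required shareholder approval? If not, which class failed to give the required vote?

Series A: a majority of 14728749 is 7364375; 7,364,375 required, 7,364,375 in favor — approved.
Series B: a majority of 1279078 is 639540; 639,540 required, 639,181 in favor — not approved.

Not approved — the Series B shares did not give the required vote.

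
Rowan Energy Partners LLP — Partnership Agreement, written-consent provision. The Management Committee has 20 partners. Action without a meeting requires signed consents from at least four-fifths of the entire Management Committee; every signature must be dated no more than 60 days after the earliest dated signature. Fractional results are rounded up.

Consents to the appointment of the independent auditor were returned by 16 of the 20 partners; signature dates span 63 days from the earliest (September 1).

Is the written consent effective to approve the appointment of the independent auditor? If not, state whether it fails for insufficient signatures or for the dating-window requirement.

Signatures required: at least four-fifths of 20 — 4/5 of 20 = 16, so 16 needed; 16 signed. Sufficient.
Dating window: the latest signature is 63 days after the earliest; the limit is 60 days. Outside the window.

Not effective — dating-window requirement not satisfied.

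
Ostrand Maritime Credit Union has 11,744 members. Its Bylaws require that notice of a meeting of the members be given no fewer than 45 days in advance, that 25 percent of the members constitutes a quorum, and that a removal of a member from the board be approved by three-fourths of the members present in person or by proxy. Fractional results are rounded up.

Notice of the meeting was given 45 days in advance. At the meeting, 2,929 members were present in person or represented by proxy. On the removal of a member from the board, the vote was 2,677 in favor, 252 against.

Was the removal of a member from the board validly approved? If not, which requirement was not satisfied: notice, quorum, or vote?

Invalid — quorum requirement not satisfied.

Notice: 45 days given; 45 required. Satisfied.
Quorum: 25% of 11,744 = 2,936; 2,929 present. Not satisfied.
Vote: requires three-fourths of those present (2,929); 3/4 of 2929 = 2196.75, rounded up to 2197, so 2,197 needed; 2,677 in favor. Satisfied.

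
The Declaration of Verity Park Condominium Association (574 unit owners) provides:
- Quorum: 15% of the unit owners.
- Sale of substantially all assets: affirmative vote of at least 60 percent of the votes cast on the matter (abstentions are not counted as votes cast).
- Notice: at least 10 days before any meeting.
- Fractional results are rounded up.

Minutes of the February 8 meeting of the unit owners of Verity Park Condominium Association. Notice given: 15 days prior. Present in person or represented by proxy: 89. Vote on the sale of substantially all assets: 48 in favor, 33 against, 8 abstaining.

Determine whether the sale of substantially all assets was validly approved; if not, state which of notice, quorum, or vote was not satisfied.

Notice: 15 days given; 10 required. Satisfied.
Quorum: 15% of 574 = 86.10, rounded up to 87; 89 present. Satisfied.
Vote: requires three-fifths of the votes cast (89 − 8 abstaining = 81); 3/5 of 81 = 48.60, rounded up to 49, so 49 needed; 48 in favor. Not satisfied.

Invalid — vote requirement not satisfied.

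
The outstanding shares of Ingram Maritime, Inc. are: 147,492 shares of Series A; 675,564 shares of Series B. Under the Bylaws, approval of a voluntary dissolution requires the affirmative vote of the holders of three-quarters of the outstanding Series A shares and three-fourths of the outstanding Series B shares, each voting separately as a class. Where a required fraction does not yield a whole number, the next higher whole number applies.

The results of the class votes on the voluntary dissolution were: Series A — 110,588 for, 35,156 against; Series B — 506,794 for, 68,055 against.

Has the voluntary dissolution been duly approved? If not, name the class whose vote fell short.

Series A: 3/4 of 147492 = 110619; 110,619 required, 110,588 in favor — not approved.
Series B: 3/4 of 675564 = 506673; 506,673 required, 506,794 in favor — approved.

Not approved — the Series A shares did not give the required vote.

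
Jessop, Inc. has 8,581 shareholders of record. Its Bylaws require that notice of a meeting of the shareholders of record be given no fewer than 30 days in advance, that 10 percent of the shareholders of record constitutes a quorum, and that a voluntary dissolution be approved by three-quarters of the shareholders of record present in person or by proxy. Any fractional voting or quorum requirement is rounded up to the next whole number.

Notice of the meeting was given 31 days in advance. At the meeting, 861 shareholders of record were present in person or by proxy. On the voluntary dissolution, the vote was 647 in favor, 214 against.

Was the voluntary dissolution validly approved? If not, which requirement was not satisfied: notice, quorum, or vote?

Valid — all requirements satisfied.

Notice: 31 days given; 30 required. Satisfied.
Quorum: 10% of 8,581 = 858.10, rounded up to 859; 861 present. Satisfied.
Vote: requires three-fourths of those present (861); 3/4 of 861 = 645.75, rounded up to 646, so 646 needed; 647 in favor. Satisfied.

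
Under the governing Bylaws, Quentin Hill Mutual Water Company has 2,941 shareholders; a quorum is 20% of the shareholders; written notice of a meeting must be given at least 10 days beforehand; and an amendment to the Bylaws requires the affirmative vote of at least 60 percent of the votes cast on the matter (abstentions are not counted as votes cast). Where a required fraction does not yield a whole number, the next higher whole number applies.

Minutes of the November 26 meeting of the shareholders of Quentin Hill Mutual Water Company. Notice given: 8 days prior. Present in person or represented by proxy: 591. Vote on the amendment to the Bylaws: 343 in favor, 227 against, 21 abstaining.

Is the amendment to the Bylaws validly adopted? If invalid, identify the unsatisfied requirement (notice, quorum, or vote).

Invalid — notice requirement not satisfied.

Notice: 8 days given; 10 required. Not satisfied.
Quorum: 20% of 2,941 = 588.20, rounded up to 589; 591 present. Satisfied.
Vote: requires three-fifths of the votes cast (591 − 21 abstaining = 570); 3/5 of 570 = 342, so 342 needed; 343 in favor. Satisfied.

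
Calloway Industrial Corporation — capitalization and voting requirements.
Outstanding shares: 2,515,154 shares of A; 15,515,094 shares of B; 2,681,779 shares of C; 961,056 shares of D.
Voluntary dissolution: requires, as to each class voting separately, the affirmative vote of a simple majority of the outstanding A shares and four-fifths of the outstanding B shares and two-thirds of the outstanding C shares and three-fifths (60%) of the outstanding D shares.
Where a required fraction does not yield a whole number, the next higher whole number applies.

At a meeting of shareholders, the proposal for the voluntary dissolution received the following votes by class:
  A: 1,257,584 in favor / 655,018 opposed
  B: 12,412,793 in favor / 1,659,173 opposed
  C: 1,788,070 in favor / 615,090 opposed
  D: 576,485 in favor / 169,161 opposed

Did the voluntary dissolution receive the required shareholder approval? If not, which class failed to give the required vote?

A: a majority of 2515154 is 1257578; 1,257,578 required, 1,257,584 in favor — approved.
B: 4/5 of 15515094 = 12412075.20, rounded up to 12412076; 12,412,076 required, 12,412,793 in favor — approved.
C: 2/3 of 2681779 = 1787852.67, rounded up to 1787853; 1,787,853 required, 1,788,070 in favor — approved.
D: 3/5 of 961056 = 576633.60, rounded up to 576634; 576,634 required, 576,485 in favor — not approved.

Not approved — the D shares did not give the required vote.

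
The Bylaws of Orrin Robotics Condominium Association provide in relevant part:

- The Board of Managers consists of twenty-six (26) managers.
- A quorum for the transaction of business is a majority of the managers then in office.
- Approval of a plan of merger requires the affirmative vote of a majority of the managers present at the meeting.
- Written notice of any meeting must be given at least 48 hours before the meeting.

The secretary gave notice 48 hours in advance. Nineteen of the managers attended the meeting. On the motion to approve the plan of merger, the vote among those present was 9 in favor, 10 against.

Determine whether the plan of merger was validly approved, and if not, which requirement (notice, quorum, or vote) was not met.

Invalid — vote requirement not satisfied.

Notice: 48 hours given; 48 required (48 ≥ 48). Satisfied.
Quorum: 19 present; quorum is 14. Satisfied.
Vote: the plan of merger requires a majority of the managers present (19). A majority of 19 is 10, so 10 affirmative votes are needed; 9 voted in favor. Not satisfied.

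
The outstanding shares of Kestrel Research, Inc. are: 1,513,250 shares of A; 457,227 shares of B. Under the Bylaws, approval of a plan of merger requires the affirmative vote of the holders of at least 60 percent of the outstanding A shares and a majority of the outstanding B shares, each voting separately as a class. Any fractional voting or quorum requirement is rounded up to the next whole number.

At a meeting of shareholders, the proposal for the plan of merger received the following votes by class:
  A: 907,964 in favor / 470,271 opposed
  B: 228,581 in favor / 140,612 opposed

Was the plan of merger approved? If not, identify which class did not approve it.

A: 3/5 of 1513250 = 907950; 907,950 required, 907,964 in favor — approved.
B: a majority of 457227 is 228614; 228,614 required, 228,581 in favor — not approved.

Not approved — the B shares did not give the required vote.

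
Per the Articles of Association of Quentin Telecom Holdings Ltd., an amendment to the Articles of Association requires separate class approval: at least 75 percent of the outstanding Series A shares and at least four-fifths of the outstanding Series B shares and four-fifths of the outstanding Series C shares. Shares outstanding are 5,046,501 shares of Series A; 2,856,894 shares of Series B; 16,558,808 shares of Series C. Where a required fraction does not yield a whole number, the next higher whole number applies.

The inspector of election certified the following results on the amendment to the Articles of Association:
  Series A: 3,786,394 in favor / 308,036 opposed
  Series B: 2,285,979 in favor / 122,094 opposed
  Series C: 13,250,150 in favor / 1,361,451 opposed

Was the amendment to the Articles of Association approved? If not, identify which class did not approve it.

Approved — every class gave the required vote.

Series A: 3/4 of 5046501 = 3784875.75, rounded up to 3784876; 3,784,876 required, 3,786,394 in favor — approved.
Series B: 4/5 of 2856894 = 2285515.20, rounded up to 2285516; 2,285,516 required, 2,285,979 in favor — approved.
Series C: 4/5 of 16558808 = 13247046.40, rounded up to 13247047; 13,247,047 required, 13,250,150 in favor — approved.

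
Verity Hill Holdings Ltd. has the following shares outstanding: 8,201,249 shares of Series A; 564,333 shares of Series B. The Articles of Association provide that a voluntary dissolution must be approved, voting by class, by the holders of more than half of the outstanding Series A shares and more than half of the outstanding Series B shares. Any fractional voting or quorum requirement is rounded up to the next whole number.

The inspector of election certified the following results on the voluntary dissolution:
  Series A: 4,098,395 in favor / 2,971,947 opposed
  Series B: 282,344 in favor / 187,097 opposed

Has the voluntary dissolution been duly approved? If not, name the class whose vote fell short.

Series A: a majority of 8201249 is 4100625; 4,100,625 required, 4,098,395 in favor — not approved.
Series B: a majority of 564333 is 282167; 282,167 required, 282,344 in favor — approved.

Not approved — the Series A shares did not give the required vote.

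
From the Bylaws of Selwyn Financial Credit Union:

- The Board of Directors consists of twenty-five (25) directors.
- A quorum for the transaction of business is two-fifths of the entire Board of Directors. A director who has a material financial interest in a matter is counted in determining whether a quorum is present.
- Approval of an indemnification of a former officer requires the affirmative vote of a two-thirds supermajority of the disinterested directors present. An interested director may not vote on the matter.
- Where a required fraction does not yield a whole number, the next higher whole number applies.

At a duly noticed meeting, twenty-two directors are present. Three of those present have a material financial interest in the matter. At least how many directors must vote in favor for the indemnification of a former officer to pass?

The indemnification of a former officer requires two-thirds of the disinterested directors present (22 − 3 = 19).
2/3 of 19 = 12.67, rounded up to 13.

13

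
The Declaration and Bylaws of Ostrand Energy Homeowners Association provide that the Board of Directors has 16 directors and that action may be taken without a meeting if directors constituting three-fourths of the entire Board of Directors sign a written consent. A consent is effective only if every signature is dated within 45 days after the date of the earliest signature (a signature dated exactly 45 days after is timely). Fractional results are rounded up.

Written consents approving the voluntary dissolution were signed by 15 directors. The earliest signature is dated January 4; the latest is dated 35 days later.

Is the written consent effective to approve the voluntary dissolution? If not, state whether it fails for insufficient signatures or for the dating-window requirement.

Signatures required: three-fourths of 16 — 3/4 of 16 = 12, so 12 needed; 15 signed. Sufficient.
Dating window: the latest signature is 35 days after the earliest; the limit is 45 days. Within the window.

Effective — both the signature and dating-window requirements are satisfied.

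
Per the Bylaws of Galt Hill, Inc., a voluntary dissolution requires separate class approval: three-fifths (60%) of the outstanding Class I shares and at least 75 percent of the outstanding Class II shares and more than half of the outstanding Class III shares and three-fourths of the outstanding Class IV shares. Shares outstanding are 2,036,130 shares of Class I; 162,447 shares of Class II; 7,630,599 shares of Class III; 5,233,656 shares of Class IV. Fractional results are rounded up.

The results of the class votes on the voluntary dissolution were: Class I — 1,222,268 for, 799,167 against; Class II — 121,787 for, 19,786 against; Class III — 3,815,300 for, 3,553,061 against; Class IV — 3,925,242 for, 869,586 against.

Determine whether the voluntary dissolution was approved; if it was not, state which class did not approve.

Not approved — the Class II shares did not give the required vote.

Class I: 3/5 of 2036130 = 1221678; 1,221,678 required, 1,222,268 in favor — approved.
Class II: 3/4 of 162447 = 121835.25, rounded up to 121836; 121,836 required, 121,787 in favor — not approved.
Class III: a majority of 7630599 is 3815300; 3,815,300 required, 3,815,300 in favor — approved.
Class IV: 3/4 of 5233656 = 3925242; 3,925,242 required, 3,925,242 in favor — approved.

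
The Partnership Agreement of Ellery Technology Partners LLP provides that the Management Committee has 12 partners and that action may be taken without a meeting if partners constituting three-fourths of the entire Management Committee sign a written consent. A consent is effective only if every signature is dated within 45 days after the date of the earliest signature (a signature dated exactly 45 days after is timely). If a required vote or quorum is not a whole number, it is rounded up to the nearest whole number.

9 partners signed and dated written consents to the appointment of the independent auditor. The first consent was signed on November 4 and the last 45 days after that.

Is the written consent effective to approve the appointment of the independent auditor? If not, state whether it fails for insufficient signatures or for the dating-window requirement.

Effective — both the signature and dating-window requirements are satisfied.

Signatures required: three-fourths of 12 — 3/4 of 12 = 9, so 9 needed; 9 signed. Sufficient.
Dating window: the latest signature is 45 days after the earliest; the limit is 45 days. Within the window.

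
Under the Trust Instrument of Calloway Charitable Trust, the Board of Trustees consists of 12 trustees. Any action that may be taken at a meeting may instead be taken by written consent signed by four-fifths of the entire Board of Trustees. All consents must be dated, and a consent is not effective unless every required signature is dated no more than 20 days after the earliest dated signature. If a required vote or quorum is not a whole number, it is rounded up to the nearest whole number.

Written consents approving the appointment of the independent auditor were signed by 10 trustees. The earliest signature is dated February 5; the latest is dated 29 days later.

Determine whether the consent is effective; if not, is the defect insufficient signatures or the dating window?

Signatures required: four-fifths of 12 — 4/5 of 12 = 9.60, rounded up to 10, so 10 needed; 10 signed. Sufficient.
Dating window: the latest signature is 29 days after the earliest; the limit is 20 days. Outside the window.

Not effective — dating-window requirement not satisfied.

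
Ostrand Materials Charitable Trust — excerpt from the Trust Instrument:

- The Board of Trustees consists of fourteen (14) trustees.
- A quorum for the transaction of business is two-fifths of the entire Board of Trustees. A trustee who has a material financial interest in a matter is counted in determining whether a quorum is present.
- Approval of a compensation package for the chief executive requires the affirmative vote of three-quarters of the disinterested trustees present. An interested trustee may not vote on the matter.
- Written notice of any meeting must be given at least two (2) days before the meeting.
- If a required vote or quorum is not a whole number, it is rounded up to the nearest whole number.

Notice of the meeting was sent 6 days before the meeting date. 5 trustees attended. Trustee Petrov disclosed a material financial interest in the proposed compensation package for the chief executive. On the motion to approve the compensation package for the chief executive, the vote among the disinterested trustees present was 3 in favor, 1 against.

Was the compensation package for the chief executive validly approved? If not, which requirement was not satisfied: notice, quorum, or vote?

Invalid — quorum requirement not satisfied.

Notice: 6 days given; 2 required (6 ≥ 2). Satisfied.
Quorum: 5 present (interested trustees count toward quorum); quorum is 6. Not satisfied.
Vote: the compensation package for the chief executive requires three-fourths of the disinterested trustees present (5 − 1 = 4). 3/4 of 4 = 3, so 3 affirmative votes are needed; 3 voted in favor. Satisfied. (Moot — without a quorum no business can be validly transacted.)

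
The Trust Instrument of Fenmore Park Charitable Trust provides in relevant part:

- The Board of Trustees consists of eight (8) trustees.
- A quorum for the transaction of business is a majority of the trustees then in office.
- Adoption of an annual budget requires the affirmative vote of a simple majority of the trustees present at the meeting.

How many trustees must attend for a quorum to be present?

5

A majority of 8 is 5.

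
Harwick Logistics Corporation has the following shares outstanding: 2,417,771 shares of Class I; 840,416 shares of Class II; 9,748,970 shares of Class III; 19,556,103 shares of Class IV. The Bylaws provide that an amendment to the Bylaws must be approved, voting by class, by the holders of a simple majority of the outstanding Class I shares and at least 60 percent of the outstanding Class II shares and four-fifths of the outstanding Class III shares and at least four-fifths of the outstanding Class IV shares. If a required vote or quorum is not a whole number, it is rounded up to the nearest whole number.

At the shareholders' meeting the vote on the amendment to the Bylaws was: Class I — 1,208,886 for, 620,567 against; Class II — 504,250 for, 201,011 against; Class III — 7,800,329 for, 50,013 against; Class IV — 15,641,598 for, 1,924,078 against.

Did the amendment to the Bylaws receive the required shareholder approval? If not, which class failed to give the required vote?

Not approved — the Class IV shares did not give the required vote.

Class I: a majority of 2417771 is 1208886; 1,208,886 required, 1,208,886 in favor — approved.
Class II: 3/5 of 840416 = 504249.60, rounded up to 504250; 504,250 required, 504,250 in favor — approved.
Class III: 4/5 of 9748970 = 7799176; 7,799,176 required, 7,800,329 in favor — approved.
Class IV: 4/5 of 19556103 = 15644882.40, rounded up to 15644883; 15,644,883 required, 15,641,598 in favor — not approved.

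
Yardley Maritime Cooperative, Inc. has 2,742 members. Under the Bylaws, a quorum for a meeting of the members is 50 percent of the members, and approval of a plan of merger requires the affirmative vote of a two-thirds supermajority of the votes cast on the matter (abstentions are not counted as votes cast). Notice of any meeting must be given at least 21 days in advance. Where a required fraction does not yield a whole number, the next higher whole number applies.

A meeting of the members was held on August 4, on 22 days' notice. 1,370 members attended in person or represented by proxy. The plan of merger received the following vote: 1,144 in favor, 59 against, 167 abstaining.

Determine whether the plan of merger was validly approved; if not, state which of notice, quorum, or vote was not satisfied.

Invalid — quorum requirement not satisfied.

Notice: 22 days given; 21 required. Satisfied.
Quorum: 50% of 2,742 = 1,371; 1,370 present. Not satisfied.
Vote: requires two-thirds of the votes cast (1,370 − 167 abstaining = 1,203); 2/3 of 1203 = 802, so 802 needed; 1,144 in favor. Satisfied.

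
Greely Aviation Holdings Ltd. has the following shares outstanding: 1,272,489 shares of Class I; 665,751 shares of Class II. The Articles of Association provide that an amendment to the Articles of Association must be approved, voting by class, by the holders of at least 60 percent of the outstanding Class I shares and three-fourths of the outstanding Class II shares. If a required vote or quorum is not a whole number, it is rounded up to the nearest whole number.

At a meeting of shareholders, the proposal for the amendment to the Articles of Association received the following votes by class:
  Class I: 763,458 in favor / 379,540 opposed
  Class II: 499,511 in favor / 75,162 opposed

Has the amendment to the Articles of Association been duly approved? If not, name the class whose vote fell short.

Class I: 3/5 of 1272489 = 763493.40, rounded up to 763494; 763,494 required, 763,458 in favor — not approved.
Class II: 3/4 of 665751 = 499313.25, rounded up to 499314; 499,314 required, 499,511 in favor — approved.

Not approved — the Class I shares did not give the required vote.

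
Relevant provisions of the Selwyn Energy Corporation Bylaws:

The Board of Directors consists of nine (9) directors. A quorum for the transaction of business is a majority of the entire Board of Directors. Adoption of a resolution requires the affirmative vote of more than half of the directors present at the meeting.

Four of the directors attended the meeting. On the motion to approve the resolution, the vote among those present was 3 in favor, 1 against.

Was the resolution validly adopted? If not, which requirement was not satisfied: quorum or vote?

Invalid — quorum requirement not satisfied.

Quorum: 4 present; quorum is 5. Not satisfied.
Vote: the resolution requires a majority of the directors present (4). A majority of 4 is 3, so 3 affirmative votes are needed; 3 voted in favor. Satisfied. (Moot — without a quorum no business can be validly transacted.)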